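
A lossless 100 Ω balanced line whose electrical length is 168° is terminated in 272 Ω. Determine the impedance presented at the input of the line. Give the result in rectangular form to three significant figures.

Z_in ≈ 213 + j102 Ω

tan(βl) = tan(168°) = -0.213
Z_in = Z_0·(Z_L + jZ_0·tanβl)/(Z_0 + jZ_L·tanβl)
     = 100·(272 − j21.3)/(100 − j57.8)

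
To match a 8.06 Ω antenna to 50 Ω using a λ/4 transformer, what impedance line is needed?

Z_qwt ≈ 20.1 Ω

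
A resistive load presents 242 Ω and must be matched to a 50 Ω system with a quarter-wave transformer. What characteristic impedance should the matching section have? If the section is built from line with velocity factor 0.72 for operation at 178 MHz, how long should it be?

Z_qwt = √(Z_0·R_L) = √(50 × 242) = √12100
λ = 0.72·c/f = 1.21 m, so l = λ/4 = 0.303 m

Z_qwt ≈ 110 Ω; length ≈ 30.3 cm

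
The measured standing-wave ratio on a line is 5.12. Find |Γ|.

|Γ| ≈ 0.673

|Γ| = (S − 1)/(S + 1) = (5.12 − 1)/(5.12 + 1) = 4.12/6.12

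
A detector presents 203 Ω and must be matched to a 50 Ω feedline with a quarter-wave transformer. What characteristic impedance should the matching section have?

Z_qwt ≈ 101 Ω

Z_qwt = √(Z_0·R_L) = √(50 × 203) = √10150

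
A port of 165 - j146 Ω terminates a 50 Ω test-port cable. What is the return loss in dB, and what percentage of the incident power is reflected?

RL ≈ 2.91 dB; 51.1% of incident power reflected

Γ = (115 − j146)/(215 − j146), |Γ| = 0.715
RL = −20·log₁₀(0.715) = 2.91 dB
P_refl/P_inc = |Γ|² = 0.511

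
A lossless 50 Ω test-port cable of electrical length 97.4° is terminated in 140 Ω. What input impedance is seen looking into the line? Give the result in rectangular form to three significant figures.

Z_in ≈ 18.1 + j5.65 Ω

tan(βl) = tan(97.4°) = -7.7
Z_in = Z_0·(Z_L + jZ_0·tanβl)/(Z_0 + jZ_L·tanβl)
     = 50·(140 − j385)/(50 − j1080)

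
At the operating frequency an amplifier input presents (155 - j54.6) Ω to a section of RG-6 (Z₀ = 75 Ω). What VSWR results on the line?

Γ = (Z_L − Z_0)/(Z_L + Z_0) = (80 − j54.6)/(230 − j54.6)
|Γ| = 96.9/236 = 0.41
VSWR = (1 + |Γ|)/(1 − |Γ|) = 1.41/0.59

VSWR ≈ 2.39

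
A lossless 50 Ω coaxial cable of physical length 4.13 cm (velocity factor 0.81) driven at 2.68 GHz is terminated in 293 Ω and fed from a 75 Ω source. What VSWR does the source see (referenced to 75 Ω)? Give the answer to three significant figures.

λ = v/f = 0.81·c / 2.68 GHz = 0.0907 m
βl = 2π·l/λ = 2π × 0.455 = 164°
tan(βl) = -0.287
Z_in = Z_0·(Z_L + jZ_0·tanβl)/(Z_0 + jZ_L·tanβl) = 82.8 + j125 Ω
Γ_s = (Z_in − Z_s)/(Z_in + Z_s) = (7.76 + j125)/(158 + j125), |Γ_s| = 0.622
VSWR = (1 + |Γ_s|)/(1 − |Γ_s|)

VSWR ≈ 4.29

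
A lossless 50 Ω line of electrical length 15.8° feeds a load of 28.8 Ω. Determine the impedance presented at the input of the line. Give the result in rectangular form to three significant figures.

tan(βl) = tan(15.8°) = 0.283
Z_in = Z_0·(Z_L + jZ_0·tanβl)/(Z_0 + jZ_L·tanβl)
     = 50·(28.8 + j14.1)/(50 + j8.15)

Z_in ≈ 30.3 + j9.21 Ω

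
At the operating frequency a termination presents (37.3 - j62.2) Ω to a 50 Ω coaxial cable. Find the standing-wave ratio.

VSWR ≈ 3.9

Γ = (Z_L − Z_0)/(Z_L + Z_0) = (-12.7 − j62.2)/(87.3 − j62.2)
|Γ| = 63.5/107 = 0.592
VSWR = (1 + |Γ|)/(1 − |Γ|) = 1.59/0.408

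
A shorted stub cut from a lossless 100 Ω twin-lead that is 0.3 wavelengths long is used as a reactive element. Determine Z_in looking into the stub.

Z_in ≈ −j308 Ω

βl = 2π × 0.3 = 108°
tan(βl) = -3.08
For a shorted stub, Z_in = jZ_0·tan(βl)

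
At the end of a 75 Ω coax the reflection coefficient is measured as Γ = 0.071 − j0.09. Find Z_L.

Z_L = Z_0·(1 + Γ)/(1 − Γ) = 75·(1.07 − j0.09)/(0.929 + j0.09)

Z_L ≈ 85 − j15.5 Ω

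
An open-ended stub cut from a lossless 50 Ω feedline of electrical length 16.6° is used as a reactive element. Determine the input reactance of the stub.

X_in ≈ -168 Ω (capacitive)

tan(βl) = 0.298
For an open-ended stub, Z_in = −jZ_0·cot(βl) = −jZ_0/tan(βl)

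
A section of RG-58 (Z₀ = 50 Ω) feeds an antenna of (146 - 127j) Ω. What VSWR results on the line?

Γ = (Z_L − Z_0)/(Z_L + Z_0) = (96 − j127)/(196 − j127)
|Γ| = 159/234 = 0.682
VSWR = (1 + |Γ|)/(1 − |Γ|) = 1.68/0.318

VSWR ≈ 5.28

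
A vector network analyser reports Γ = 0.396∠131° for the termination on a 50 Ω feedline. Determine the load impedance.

Z_L ≈ 25.1 + j17.8 Ω

Z_L = Z_0·(1 + Γ)/(1 − Γ) = 50·(0.74 + j0.299)/(1.26 − j0.299)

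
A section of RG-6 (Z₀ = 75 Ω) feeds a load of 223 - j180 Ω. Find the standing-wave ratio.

VSWR ≈ 5.05

Γ = (Z_L − Z_0)/(Z_L + Z_0) = (148 − j180)/(298 − j180)
|Γ| = 233/348 = 0.669
VSWR = (1 + |Γ|)/(1 − |Γ|) = 1.67/0.331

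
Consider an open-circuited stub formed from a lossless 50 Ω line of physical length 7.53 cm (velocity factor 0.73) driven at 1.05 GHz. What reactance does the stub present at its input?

X_in ≈ 41.9 Ω (inductive)

λ = v/f = 0.73·c / 1.05 GHz = 0.209 m
βl = 2π·l/λ = 2π × 0.361 = 130°
tan(βl) = -1.19
For an open-circuited stub, Z_in = −jZ_0·cot(βl) = −jZ_0/tan(βl)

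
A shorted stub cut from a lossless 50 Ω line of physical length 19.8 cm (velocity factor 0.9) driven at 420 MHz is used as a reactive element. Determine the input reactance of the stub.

λ = v/f = 0.9·c / 420 MHz = 0.643 m
βl = 2π·l/λ = 2π × 0.308 = 111°
tan(βl) = -2.62
For a shorted stub, Z_in = jZ_0·tan(βl)

X_in ≈ -131 Ω (capacitive)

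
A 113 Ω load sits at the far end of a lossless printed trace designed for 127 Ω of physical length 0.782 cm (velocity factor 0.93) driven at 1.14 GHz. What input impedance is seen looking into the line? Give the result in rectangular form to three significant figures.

Z_in ≈ 114 + j5.21 Ω

λ = v/f = 0.93·c / 1.14 GHz = 0.245 m
βl = 2π·l/λ = 2π × 0.032 = 11.5°
tan(βl) = tan(11.5°) = 0.204
Z_in = Z_0·(Z_L + jZ_0·tanβl)/(Z_0 + jZ_L·tanβl)
     = 127·(113 + j25.8)/(127 + j23)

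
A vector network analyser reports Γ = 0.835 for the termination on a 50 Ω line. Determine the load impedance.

Z_L = Z_0·(1 + Γ)/(1 − Γ) = 50·(1.83)/(0.165)

Z_L ≈ 556 Ω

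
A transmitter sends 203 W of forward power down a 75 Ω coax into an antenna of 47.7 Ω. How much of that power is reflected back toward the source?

P_reflected ≈ 10 W

Γ = (47.7 − 75)/(47.7 + 75) = -0.222
|Γ|² = 0.0495
P_refl = |Γ|²·P_inc = 10 W, P_del = (1 − |Γ|²)·P_inc = 193 W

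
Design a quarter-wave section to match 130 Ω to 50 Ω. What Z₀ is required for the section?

Z_qwt ≈ 80.6 Ω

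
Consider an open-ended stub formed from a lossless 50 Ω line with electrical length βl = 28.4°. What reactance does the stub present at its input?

tan(βl) = 0.541
For an open-ended stub, Z_in = −jZ_0·cot(βl) = −jZ_0/tan(βl)

X_in ≈ -92.5 Ω (capacitive)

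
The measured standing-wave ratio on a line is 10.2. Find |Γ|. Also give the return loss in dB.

|Γ| ≈ 0.821; return loss ≈ 1.71 dB

|Γ| = (S − 1)/(S + 1) = (10.2 − 1)/(10.2 + 1) = 9.2/11.2
RL = −20·log₁₀|Γ| = −20·log₁₀(0.821)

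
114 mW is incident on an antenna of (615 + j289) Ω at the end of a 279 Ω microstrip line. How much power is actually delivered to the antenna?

P_delivered ≈ 88.6 mW

|Γ| = |(336 + j289)/(894 + j289)| = 0.472
|Γ|² = 0.223
P_refl = |Γ|²·P_inc = 25.4 mW, P_del = (1 − |Γ|²)·P_inc = 88.6 mW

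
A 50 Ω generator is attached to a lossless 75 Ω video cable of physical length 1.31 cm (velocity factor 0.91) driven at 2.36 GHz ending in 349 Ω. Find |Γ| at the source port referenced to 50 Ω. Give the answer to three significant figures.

|Γ| ≈ 0.686

λ = v/f = 0.91·c / 2.36 GHz = 0.116 m
βl = 2π·l/λ = 2π × 0.113 = 40.8°
tan(βl) = 0.862
Z_in = Z_0·(Z_L + jZ_0·tanβl)/(Z_0 + jZ_L·tanβl) = 35.6 − j78.1 Ω
Γ_s = (Z_in − Z_s)/(Z_in + Z_s) = (-14.4 − j78.1)/(85.6 − j78.1), |Γ_s| = 0.686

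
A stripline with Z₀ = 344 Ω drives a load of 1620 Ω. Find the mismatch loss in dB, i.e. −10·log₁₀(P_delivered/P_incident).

Γ = (1620 − 344)/(1620 + 344) = 0.65
|Γ|² = 0.422, so P_del/P_inc = 1 − |Γ|² = 0.578
ML = −10·log₁₀(1 − |Γ|²)

mismatch loss ≈ 2.38 dB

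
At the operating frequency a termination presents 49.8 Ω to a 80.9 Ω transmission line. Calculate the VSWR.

VSWR ≈ 1.62

Γ = (49.8 − 80.9)/(49.8 + 80.9) = -0.238
VSWR = (1 + 0.238)/(1 − 0.238)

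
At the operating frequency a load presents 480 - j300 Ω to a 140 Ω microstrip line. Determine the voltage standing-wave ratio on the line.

VSWR ≈ 4.85

Γ = (Z_L − Z_0)/(Z_L + Z_0) = (340 − j300)/(620 − j300)
|Γ| = 453/689 = 0.658
VSWR = (1 + |Γ|)/(1 − |Γ|) = 1.66/0.342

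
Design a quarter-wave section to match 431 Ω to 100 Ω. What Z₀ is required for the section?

Z_qwt ≈ 208 Ω

Z_qwt = √(Z_0·R_L) = √(100 × 431) = √43100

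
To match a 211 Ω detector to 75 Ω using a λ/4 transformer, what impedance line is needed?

Z_qwt = √(Z_0·R_L) = √(75 × 211) = √15820

Z_qwt ≈ 126 Ω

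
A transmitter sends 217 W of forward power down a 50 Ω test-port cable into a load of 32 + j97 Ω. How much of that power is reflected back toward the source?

|Γ| = |(-18 + j97)/(82 + j97)| = 0.777
|Γ|² = 0.603
P_refl = |Γ|²·P_inc = 131 W, P_del = (1 − |Γ|²)·P_inc = 86.1 W

P_reflected ≈ 131 W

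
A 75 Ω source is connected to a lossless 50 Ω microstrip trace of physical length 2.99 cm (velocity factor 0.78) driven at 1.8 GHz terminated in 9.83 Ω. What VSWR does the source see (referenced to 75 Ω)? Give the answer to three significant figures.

VSWR ≈ 3.46

λ = v/f = 0.78·c / 1.8 GHz = 0.13 m
βl = 2π·l/λ = 2π × 0.23 = 82.8°
tan(βl) = 7.92
Z_in = Z_0·(Z_L + jZ_0·tanβl)/(Z_0 + jZ_L·tanβl) = 183 + j111 Ω
Γ_s = (Z_in − Z_s)/(Z_in + Z_s) = (108 + j111)/(258 + j111), |Γ_s| = 0.552
VSWR = (1 + |Γ_s|)/(1 − |Γ_s|)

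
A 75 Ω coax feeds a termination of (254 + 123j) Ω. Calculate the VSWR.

Γ = (Z_L − Z_0)/(Z_L + Z_0) = (179 + j123)/(329 + j123)
|Γ| = 217/351 = 0.618
VSWR = (1 + |Γ|)/(1 − |Γ|) = 1.62/0.382

VSWR ≈ 4.24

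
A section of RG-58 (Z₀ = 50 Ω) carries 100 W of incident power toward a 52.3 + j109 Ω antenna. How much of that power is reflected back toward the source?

P_reflected ≈ 53.2 W

|Γ| = |(2.3 + j109)/(102.3 + j109)| = 0.729
|Γ|² = 0.532
P_refl = |Γ|²·P_inc = 53.2 W, P_del = (1 − |Γ|²)·P_inc = 46.8 W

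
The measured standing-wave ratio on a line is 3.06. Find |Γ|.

|Γ| = (S − 1)/(S + 1) = (3.06 − 1)/(3.06 + 1) = 2.06/4.06

|Γ| ≈ 0.507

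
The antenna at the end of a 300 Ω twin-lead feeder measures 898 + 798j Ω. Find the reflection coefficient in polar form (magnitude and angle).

Γ ≈ 0.693 ∠ 19.5°

Γ = (Z_L − Z_0)/(Z_L + Z_0) = (598 + j798)/(1198 + j798)
|Γ| = 997/1440 = 0.693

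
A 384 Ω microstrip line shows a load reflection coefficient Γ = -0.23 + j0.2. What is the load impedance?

Z_L ≈ 224 + j98.9 Ω

Z_L = Z_0·(1 + Γ)/(1 − Γ) = 384·(0.77 + j0.2)/(1.23 − j0.2)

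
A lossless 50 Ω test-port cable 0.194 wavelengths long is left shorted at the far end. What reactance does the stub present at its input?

βl = 2π × 0.194 = 69.8°
tan(βl) = 2.72
For a shorted stub, Z_in = jZ_0·tan(βl)

X_in ≈ 136 Ω (inductive)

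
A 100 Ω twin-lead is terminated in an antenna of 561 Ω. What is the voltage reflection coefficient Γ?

Γ = (Z_L − Z_0)/(Z_L + Z_0) = (561 − 100)/(561 + 100) = 461/661

Γ = 0.697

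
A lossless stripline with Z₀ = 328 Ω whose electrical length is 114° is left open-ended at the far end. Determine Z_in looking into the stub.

tan(βl) = -2.25
For an open-ended stub, Z_in = −jZ_0·cot(βl) = −jZ_0/tan(βl)

Z_in ≈ +j146 Ω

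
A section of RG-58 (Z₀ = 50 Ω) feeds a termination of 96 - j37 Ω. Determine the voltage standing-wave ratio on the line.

VSWR ≈ 2.29

Γ = (Z_L − Z_0)/(Z_L + Z_0) = (46 − j37)/(146 − j37)
|Γ| = 59/151 = 0.392
VSWR = (1 + |Γ|)/(1 − |Γ|) = 1.39/0.608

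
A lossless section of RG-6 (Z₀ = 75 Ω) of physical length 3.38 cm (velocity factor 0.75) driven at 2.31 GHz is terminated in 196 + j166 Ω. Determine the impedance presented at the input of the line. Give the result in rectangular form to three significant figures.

Z_in ≈ 19 + j31.1 Ω

λ = v/f = 0.75·c / 2.31 GHz = 0.0974 m
βl = 2π·l/λ = 2π × 0.347 = 125°
tan(βl) = tan(125°) = -1.43
Z_in = Z_0·(Z_L + jZ_0·tanβl)/(Z_0 + jZ_L·tanβl)
     = 75·(196 + j58.6)/(313 − j281)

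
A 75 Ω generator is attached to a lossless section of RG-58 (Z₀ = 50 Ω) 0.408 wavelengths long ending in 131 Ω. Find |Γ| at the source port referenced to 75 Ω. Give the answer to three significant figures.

|Γ| ≈ 0.424

βl = 2π × 0.408 = 147°
tan(βl) = -0.652
Z_in = Z_0·(Z_L + jZ_0·tanβl)/(Z_0 + jZ_L·tanβl) = 47.6 + j48.8 Ω
Γ_s = (Z_in − Z_s)/(Z_in + Z_s) = (-27.4 + j48.8)/(123 + j48.8), |Γ_s| = 0.424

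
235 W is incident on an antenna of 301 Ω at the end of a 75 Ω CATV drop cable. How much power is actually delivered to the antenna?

P_delivered ≈ 150 W

Γ = (301 − 75)/(301 + 75) = 0.601
|Γ|² = 0.361
P_refl = |Γ|²·P_inc = 84.9 W, P_del = (1 − |Γ|²)·P_inc = 150 W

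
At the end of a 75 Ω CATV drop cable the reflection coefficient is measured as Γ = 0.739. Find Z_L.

Z_L = Z_0·(1 + Γ)/(1 − Γ) = 75·(1.74)/(0.261)

Z_L ≈ 500 Ω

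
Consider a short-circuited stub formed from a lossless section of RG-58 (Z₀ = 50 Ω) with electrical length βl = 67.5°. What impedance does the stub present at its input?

Z_in ≈ +j121 Ω

tan(βl) = 2.41
For a short-circuited stub, Z_in = jZ_0·tan(βl)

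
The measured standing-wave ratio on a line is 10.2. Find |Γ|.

|Γ| ≈ 0.821

|Γ| = (S − 1)/(S + 1) = (10.2 − 1)/(10.2 + 1) = 9.2/11.2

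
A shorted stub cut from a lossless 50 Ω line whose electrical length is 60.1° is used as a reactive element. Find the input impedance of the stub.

tan(βl) = 1.74
For a shorted stub, Z_in = jZ_0·tan(βl)

Z_in ≈ +j87 Ω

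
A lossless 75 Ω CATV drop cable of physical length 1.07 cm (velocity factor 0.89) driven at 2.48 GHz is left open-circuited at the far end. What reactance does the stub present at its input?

X_in ≈ -104 Ω (capacitive)

λ = v/f = 0.89·c / 2.48 GHz = 0.108 m
βl = 2π·l/λ = 2π × 0.0994 = 35.8°
tan(βl) = 0.721
For an open-circuited stub, Z_in = −jZ_0·cot(βl) = −jZ_0/tan(βl)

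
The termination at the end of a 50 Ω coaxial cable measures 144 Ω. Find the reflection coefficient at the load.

Γ = 0.485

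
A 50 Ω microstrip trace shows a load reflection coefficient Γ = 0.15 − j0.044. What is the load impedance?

Z_L ≈ 67.3 − j6.07 Ω

Z_L = Z_0·(1 + Γ)/(1 − Γ) = 50·(1.15 − j0.044)/(0.85 + j0.044)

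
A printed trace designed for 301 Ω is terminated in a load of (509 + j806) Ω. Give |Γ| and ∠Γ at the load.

Γ = (Z_L − Z_0)/(Z_L + Z_0) = (208 + j806)/(810 + j806)
|Γ| = 832/1140 = 0.728

Γ ≈ 0.728 ∠ 30.7°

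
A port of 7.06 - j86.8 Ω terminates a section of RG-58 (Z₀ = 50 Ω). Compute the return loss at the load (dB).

Γ = (-42.94 − j86.8)/(57.06 − j86.8), |Γ| = 0.932
RL = −20·log₁₀|Γ| = −20·log₁₀(0.932)

RL ≈ 0.609 dB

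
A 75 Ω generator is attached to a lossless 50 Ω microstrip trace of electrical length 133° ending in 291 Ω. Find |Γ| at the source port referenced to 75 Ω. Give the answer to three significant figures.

|Γ| ≈ 0.733

tan(βl) = -1.07
Z_in = Z_0·(Z_L + jZ_0·tanβl)/(Z_0 + jZ_L·tanβl) = 15.7 + j44.1 Ω
Γ_s = (Z_in − Z_s)/(Z_in + Z_s) = (-59.3 + j44.1)/(90.7 + j44.1), |Γ_s| = 0.733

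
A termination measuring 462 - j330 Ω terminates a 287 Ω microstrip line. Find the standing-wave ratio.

VSWR ≈ 2.68

Γ = (Z_L − Z_0)/(Z_L + Z_0) = (175 − j330)/(749 − j330)
|Γ| = 374/818 = 0.456
VSWR = (1 + |Γ|)/(1 − |Γ|) = 1.46/0.544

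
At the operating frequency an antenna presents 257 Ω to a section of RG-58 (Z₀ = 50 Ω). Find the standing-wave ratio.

VSWR ≈ 5.14

For a purely resistive load, VSWR = R_L/Z_0 or Z_0/R_L (whichever > 1) = 257/50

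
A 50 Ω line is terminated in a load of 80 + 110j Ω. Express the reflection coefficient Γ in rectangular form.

Γ = (Z_L − Z_0)/(Z_L + Z_0) = (30 + j110)/(130 + j110)

Γ ≈ 0.552 + j0.379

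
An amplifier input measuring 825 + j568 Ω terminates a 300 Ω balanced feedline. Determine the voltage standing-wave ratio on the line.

Γ = (Z_L − Z_0)/(Z_L + Z_0) = (525 + j568)/(1125 + j568)
|Γ| = 773/1260 = 0.614
VSWR = (1 + |Γ|)/(1 − |Γ|) = 1.61/0.386

VSWR ≈ 4.18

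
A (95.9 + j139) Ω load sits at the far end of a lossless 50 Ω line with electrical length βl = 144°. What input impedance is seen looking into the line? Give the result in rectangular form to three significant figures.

Z_in ≈ 13.2 + j40.1 Ω

tan(βl) = tan(144°) = -0.727
Z_in = Z_0·(Z_L + jZ_0·tanβl)/(Z_0 + jZ_L·tanβl)
     = 50·(95.9 + j103)/(151 − j69.7)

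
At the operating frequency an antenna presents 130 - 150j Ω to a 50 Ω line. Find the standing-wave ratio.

Γ = (Z_L − Z_0)/(Z_L + Z_0) = (80 − j150)/(180 − j150)
|Γ| = 170/234 = 0.726
VSWR = (1 + |Γ|)/(1 − |Γ|) = 1.73/0.274

VSWR ≈ 6.29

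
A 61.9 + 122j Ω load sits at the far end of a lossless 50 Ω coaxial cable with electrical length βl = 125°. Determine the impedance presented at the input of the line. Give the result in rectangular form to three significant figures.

tan(βl) = tan(125°) = -1.43
Z_in = Z_0·(Z_L + jZ_0·tanβl)/(Z_0 + jZ_L·tanβl)
     = 50·(61.9 + j50.6)/(224 − j88.4)

Z_in ≈ 8.1 + j14.5 Ω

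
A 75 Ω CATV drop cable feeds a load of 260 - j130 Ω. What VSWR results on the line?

Γ = (Z_L − Z_0)/(Z_L + Z_0) = (185 − j130)/(335 − j130)
|Γ| = 226/359 = 0.629
VSWR = (1 + |Γ|)/(1 − |Γ|) = 1.63/0.371

VSWR ≈ 4.39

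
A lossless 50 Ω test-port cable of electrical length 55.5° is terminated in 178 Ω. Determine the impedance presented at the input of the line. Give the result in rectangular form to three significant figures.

tan(βl) = tan(55.5°) = 1.46
Z_in = Z_0·(Z_L + jZ_0·tanβl)/(Z_0 + jZ_L·tanβl)
     = 50·(178 + j72.8)/(50 + j259)

Z_in ≈ 19.9 − j30.5 Ω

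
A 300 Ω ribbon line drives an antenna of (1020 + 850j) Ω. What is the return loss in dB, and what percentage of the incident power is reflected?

Γ = (720 + j850)/(1320 + j850), |Γ| = 0.71
RL = −20·log₁₀(0.71) = 2.98 dB
P_refl/P_inc = |Γ|² = 0.503

RL ≈ 2.98 dB; 50.3% of incident power reflected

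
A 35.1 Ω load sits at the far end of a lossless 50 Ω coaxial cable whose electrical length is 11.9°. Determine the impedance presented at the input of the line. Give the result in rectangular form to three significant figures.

tan(βl) = tan(11.9°) = 0.211
Z_in = Z_0·(Z_L + jZ_0·tanβl)/(Z_0 + jZ_L·tanβl)
     = 50·(35.1 + j10.5)/(50 + j7.4)

Z_in ≈ 35.9 + j5.23 Ω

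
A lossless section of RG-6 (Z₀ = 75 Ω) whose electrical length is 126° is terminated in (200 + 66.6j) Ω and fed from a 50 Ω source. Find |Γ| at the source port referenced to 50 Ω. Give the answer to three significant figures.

tan(βl) = -1.38
Z_in = Z_0·(Z_L + jZ_0·tanβl)/(Z_0 + jZ_L·tanβl) = 31.4 + j35.5 Ω
Γ_s = (Z_in − Z_s)/(Z_in + Z_s) = (-18.6 + j35.5)/(81.4 + j35.5), |Γ_s| = 0.45

|Γ| ≈ 0.45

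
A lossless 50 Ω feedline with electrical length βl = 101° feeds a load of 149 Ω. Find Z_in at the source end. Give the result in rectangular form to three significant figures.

Z_in ≈ 17.3 + j8.59 Ω

tan(βl) = tan(101°) = -5.14
Z_in = Z_0·(Z_L + jZ_0·tanβl)/(Z_0 + jZ_L·tanβl)
     = 50·(149 − j257)/(50 − j767)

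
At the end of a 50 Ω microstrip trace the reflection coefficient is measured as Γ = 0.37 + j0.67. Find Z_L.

Z_L ≈ 24.5 + j79.2 Ω

Z_L = Z_0·(1 + Γ)/(1 − Γ) = 50·(1.37 + j0.67)/(0.63 − j0.67)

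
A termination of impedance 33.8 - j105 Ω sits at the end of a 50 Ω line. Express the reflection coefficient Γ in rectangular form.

Γ ≈ 0.536 − j0.582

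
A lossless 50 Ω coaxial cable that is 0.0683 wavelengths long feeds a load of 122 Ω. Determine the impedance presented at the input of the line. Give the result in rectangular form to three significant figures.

βl = 2π × 0.0683 = 24.6°
tan(βl) = tan(24.6°) = 0.458
Z_in = Z_0·(Z_L + jZ_0·tanβl)/(Z_0 + jZ_L·tanβl)
     = 50·(122 + j22.9)/(50 + j55.8)

Z_in ≈ 65.7 − j50.4 Ω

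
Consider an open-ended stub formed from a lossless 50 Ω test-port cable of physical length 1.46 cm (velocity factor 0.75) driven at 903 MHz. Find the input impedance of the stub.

λ = v/f = 0.75·c / 903 MHz = 0.249 m
βl = 2π·l/λ = 2π × 0.0586 = 21.1°
tan(βl) = 0.386
For an open-ended stub, Z_in = −jZ_0·cot(βl) = −jZ_0/tan(βl)

Z_in ≈ −j130 Ω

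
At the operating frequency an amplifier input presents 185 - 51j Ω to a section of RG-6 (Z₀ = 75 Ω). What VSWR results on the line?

VSWR ≈ 2.69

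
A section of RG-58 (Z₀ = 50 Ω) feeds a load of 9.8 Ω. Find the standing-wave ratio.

Γ = (9.8 − 50)/(9.8 + 50) = -0.672
VSWR = (1 + 0.672)/(1 − 0.672)

VSWR ≈ 5.1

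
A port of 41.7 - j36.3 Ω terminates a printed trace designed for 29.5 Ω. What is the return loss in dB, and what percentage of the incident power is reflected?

RL ≈ 6.39 dB; 23% of incident power reflected

Γ = (12.2 − j36.3)/(71.2 − j36.3), |Γ| = 0.479
RL = −20·log₁₀(0.479) = 6.39 dB
P_refl/P_inc = |Γ|² = 0.23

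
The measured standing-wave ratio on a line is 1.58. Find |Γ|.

|Γ| = (S − 1)/(S + 1) = (1.58 − 1)/(1.58 + 1) = 0.58/2.58

|Γ| ≈ 0.225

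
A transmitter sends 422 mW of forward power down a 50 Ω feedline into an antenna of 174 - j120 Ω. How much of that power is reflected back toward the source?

P_reflected ≈ 195 mW

|Γ| = |(124 − j120)/(224 − j120)| = 0.679
|Γ|² = 0.461
P_refl = |Γ|²·P_inc = 195 mW, P_del = (1 − |Γ|²)·P_inc = 227 mW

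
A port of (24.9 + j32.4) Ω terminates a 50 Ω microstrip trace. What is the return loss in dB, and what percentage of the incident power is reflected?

RL ≈ 5.98 dB; 25.2% of incident power reflected

Γ = (-25.1 + j32.4)/(74.9 + j32.4), |Γ| = 0.502
RL = −20·log₁₀(0.502) = 5.98 dB
P_refl/P_inc = |Γ|² = 0.252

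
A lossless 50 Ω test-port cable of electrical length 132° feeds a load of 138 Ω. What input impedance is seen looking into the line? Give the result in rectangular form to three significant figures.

tan(βl) = tan(132°) = -1.11
Z_in = Z_0·(Z_L + jZ_0·tanβl)/(Z_0 + jZ_L·tanβl)
     = 50·(138 − j55.5)/(50 − j153)

Z_in ≈ 29.6 + j35.3 Ω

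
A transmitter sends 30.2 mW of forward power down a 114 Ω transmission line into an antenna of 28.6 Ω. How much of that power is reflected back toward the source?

P_reflected ≈ 10.8 mW

Γ = (28.6 − 114)/(28.6 + 114) = -0.599
|Γ|² = 0.359
P_refl = |Γ|²·P_inc = 10.8 mW, P_del = (1 − |Γ|²)·P_inc = 19.4 mW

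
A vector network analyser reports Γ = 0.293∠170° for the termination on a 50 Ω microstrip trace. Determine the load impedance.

Z_L = Z_0·(1 + Γ)/(1 − Γ) = 50·(0.711 + j0.0509)/(1.29 − j0.0509)

Z_L ≈ 27.5 + j3.06 Ω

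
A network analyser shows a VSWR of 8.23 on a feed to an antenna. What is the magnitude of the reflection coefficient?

|Γ| = (S − 1)/(S + 1) = (8.23 − 1)/(8.23 + 1) = 7.23/9.23

|Γ| ≈ 0.783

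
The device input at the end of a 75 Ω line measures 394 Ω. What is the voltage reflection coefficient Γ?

Γ = 0.68

Γ = (Z_L − Z_0)/(Z_L + Z_0) = (394 − 75)/(394 + 75) = 319/469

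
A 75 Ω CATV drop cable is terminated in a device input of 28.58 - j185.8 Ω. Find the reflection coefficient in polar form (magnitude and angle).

Γ ≈ 0.9 ∠ -43.2°

Γ = (Z_L − Z_0)/(Z_L + Z_0) = (-46.42 − j185.8)/(103.6 − j185.8)
|Γ| = 192/213 = 0.9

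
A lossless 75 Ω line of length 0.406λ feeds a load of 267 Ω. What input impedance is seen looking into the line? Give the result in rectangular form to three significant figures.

βl = 2π × 0.406 = 146°
tan(βl) = tan(146°) = -0.67
Z_in = Z_0·(Z_L + jZ_0·tanβl)/(Z_0 + jZ_L·tanβl)
     = 75·(267 − j50.3)/(75 − j179)

Z_in ≈ 57.8 + j87.7 Ω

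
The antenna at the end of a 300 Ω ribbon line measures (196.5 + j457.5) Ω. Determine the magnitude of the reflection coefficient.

|Γ| ≈ 0.695

Γ = (Z_L − Z_0)/(Z_L + Z_0) = (-103.5 + j457.5)/(496.5 + j457.5)
|Γ| = 469/675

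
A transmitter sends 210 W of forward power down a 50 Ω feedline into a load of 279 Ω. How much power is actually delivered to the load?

P_delivered ≈ 108 W

Γ = (279 − 50)/(279 + 50) = 0.696
|Γ|² = 0.484
P_refl = |Γ|²·P_inc = 102 W, P_del = (1 − |Γ|²)·P_inc = 108 W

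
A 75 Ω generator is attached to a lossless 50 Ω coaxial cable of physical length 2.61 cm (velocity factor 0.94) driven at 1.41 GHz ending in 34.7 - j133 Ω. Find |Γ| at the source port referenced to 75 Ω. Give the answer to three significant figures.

|Γ| ≈ 0.887

λ = v/f = 0.94·c / 1.41 GHz = 0.2 m
βl = 2π·l/λ = 2π × 0.131 = 47°
tan(βl) = 1.07
Z_in = Z_0·(Z_L + jZ_0·tanβl)/(Z_0 + jZ_L·tanβl) = 4.85 − j21.6 Ω
Γ_s = (Z_in − Z_s)/(Z_in + Z_s) = (-70.2 − j21.6)/(79.8 − j21.6), |Γ_s| = 0.887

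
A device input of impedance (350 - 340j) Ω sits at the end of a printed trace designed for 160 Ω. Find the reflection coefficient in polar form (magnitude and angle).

Γ ≈ 0.635 ∠ -27.1°

Γ = (Z_L − Z_0)/(Z_L + Z_0) = (190 − j340)/(510 − j340)
|Γ| = 389/613 = 0.635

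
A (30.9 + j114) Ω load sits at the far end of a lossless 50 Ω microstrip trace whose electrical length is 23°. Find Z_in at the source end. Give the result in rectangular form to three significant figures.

Z_in ≈ 522 − j53.7 Ω

tan(βl) = tan(23°) = 0.424
Z_in = Z_0·(Z_L + jZ_0·tanβl)/(Z_0 + jZ_L·tanβl)
     = 50·(30.9 + j135)/(1.61 + j13.1)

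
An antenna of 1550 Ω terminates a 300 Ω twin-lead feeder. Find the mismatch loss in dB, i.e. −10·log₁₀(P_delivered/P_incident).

mismatch loss ≈ 2.65 dB

Γ = (1550 − 300)/(1550 + 300) = 0.676
|Γ|² = 0.457, so P_del/P_inc = 1 − |Γ|² = 0.543
ML = −10·log₁₀(1 − |Γ|²)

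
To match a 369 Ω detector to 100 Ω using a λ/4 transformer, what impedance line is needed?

Z_qwt ≈ 192 Ω

Z_qwt = √(Z_0·R_L) = √(100 × 369) = √36900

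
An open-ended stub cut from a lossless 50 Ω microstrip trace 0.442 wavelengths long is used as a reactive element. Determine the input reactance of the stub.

βl = 2π × 0.442 = 159°
tan(βl) = -0.381
For an open-ended stub, Z_in = −jZ_0·cot(βl) = −jZ_0/tan(βl)

X_in ≈ 131 Ω (inductive)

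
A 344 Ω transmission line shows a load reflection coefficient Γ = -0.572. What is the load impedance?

Z_L ≈ 93.7 Ω

Z_L = Z_0·(1 + Γ)/(1 − Γ) = 344·(0.428)/(1.57)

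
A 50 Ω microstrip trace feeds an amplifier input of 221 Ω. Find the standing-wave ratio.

VSWR ≈ 4.42

Γ = (221 − 50)/(221 + 50) = 0.631
VSWR = (1 + 0.631)/(1 − 0.631)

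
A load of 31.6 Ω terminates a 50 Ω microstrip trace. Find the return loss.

Γ = (31.6 − 50)/(31.6 + 50) = -0.225
RL = −20·log₁₀|Γ| = −20·log₁₀(0.225)

RL ≈ 12.9 dB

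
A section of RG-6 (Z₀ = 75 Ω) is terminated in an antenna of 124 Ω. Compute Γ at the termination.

Γ = (Z_L − Z_0)/(Z_L + Z_0) = (124 − 75)/(124 + 75) = 49/199

Γ = 0.246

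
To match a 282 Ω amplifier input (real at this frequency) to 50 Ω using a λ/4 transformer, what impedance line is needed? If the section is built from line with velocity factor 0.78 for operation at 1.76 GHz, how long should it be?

Z_qwt = √(Z_0·R_L) = √(50 × 282) = √14100
λ = 0.78·c/f = 0.133 m, so l = λ/4 = 0.0332 m

Z_qwt ≈ 119 Ω; length ≈ 3.32 cm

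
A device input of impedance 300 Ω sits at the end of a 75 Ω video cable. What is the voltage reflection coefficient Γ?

Γ = 0.6

Γ = (Z_L − Z_0)/(Z_L + Z_0) = (300 − 75)/(300 + 75) = 225/375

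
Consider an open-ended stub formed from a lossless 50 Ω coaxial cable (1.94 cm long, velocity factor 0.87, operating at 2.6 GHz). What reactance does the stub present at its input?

X_in ≈ -18.6 Ω (capacitive)

λ = v/f = 0.87·c / 2.6 GHz = 0.1 m
βl = 2π·l/λ = 2π × 0.193 = 69.6°
tan(βl) = 2.68
For an open-ended stub, Z_in = −jZ_0·cot(βl) = −jZ_0/tan(βl)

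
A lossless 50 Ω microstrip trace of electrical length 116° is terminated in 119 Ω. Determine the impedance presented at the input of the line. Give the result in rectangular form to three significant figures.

Z_in ≈ 25 + j19.3 Ω

tan(βl) = tan(116°) = -2.05
Z_in = Z_0·(Z_L + jZ_0·tanβl)/(Z_0 + jZ_L·tanβl)
     = 50·(119 − j103)/(50 − j244)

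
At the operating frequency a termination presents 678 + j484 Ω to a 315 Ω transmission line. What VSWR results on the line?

VSWR ≈ 3.42

Γ = (Z_L − Z_0)/(Z_L + Z_0) = (363 + j484)/(993 + j484)
|Γ| = 605/1100 = 0.548
VSWR = (1 + |Γ|)/(1 − |Γ|) = 1.55/0.452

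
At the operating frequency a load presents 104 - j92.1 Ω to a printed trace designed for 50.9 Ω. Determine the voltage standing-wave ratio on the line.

Γ = (Z_L − Z_0)/(Z_L + Z_0) = (53.1 − j92.1)/(154.9 − j92.1)
|Γ| = 106/180 = 0.59
VSWR = (1 + |Γ|)/(1 − |Γ|) = 1.59/0.41

VSWR ≈ 3.88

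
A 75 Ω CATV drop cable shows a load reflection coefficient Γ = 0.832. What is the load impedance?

Z_L ≈ 818 Ω

Z_L = Z_0·(1 + Γ)/(1 − Γ) = 75·(1.83)/(0.168)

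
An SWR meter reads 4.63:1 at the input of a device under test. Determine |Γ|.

|Γ| ≈ 0.645

|Γ| = (S − 1)/(S + 1) = (4.63 − 1)/(4.63 + 1) = 3.63/5.63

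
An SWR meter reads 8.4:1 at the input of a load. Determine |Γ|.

|Γ| = (S − 1)/(S + 1) = (8.4 − 1)/(8.4 + 1) = 7.4/9.4

|Γ| ≈ 0.787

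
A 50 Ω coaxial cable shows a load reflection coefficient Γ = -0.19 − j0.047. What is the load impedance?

Z_L = Z_0·(1 + Γ)/(1 − Γ) = 50·(0.81 − j0.047)/(1.19 + j0.047)

Z_L ≈ 33.9 − j3.31 Ω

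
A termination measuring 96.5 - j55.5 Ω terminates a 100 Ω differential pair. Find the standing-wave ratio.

Γ = (Z_L − Z_0)/(Z_L + Z_0) = (-3.5 − j55.5)/(196.5 − j55.5)
|Γ| = 55.6/204 = 0.272
VSWR = (1 + |Γ|)/(1 − |Γ|) = 1.27/0.728

VSWR ≈ 1.75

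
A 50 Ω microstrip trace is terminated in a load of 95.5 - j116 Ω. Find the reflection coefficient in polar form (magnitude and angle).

Γ ≈ 0.67 ∠ -30°

Γ = (Z_L − Z_0)/(Z_L + Z_0) = (45.5 − j116)/(145.5 − j116)
|Γ| = 125/186 = 0.67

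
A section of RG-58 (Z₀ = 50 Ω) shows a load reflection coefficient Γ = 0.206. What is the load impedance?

Z_L = Z_0·(1 + Γ)/(1 − Γ) = 50·(1.21)/(0.794)

Z_L ≈ 75.9 Ω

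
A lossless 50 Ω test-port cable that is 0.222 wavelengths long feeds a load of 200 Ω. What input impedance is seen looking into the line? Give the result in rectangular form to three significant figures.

Z_in ≈ 12.9 − j8.32 Ω

βl = 2π × 0.222 = 79.9°
tan(βl) = tan(79.9°) = 5.63
Z_in = Z_0·(Z_L + jZ_0·tanβl)/(Z_0 + jZ_L·tanβl)
     = 50·(200 + j281)/(50 + j1130)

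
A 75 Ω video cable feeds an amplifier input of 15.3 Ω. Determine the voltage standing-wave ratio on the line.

VSWR ≈ 4.9

For a purely resistive load, VSWR = R_L/Z_0 or Z_0/R_L (whichever > 1) = 75/15.3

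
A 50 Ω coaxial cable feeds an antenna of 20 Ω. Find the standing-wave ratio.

For a purely resistive load, VSWR = R_L/Z_0 or Z_0/R_L (whichever > 1) = 50/20

VSWR ≈ 2.5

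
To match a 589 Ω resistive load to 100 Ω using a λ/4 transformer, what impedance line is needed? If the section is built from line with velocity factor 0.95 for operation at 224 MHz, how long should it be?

Z_qwt ≈ 243 Ω; length ≈ 31.8 cm

Z_qwt = √(Z_0·R_L) = √(100 × 589) = √58900
λ = 0.95·c/f = 1.27 m, so l = λ/4 = 0.318 m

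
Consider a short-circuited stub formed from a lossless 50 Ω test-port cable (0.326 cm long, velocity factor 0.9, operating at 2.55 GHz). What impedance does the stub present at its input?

λ = v/f = 0.9·c / 2.55 GHz = 0.106 m
βl = 2π·l/λ = 2π × 0.0308 = 11.1°
tan(βl) = 0.196
For a short-circuited stub, Z_in = jZ_0·tan(βl)

Z_in ≈ +j9.8 Ω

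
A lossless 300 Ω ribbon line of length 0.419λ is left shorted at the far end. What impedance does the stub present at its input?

Z_in ≈ −j167 Ω

βl = 2π × 0.419 = 151°
tan(βl) = -0.558
For a shorted stub, Z_in = jZ_0·tan(βl)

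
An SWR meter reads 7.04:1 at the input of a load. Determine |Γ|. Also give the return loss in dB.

|Γ| = (S − 1)/(S + 1) = (7.04 − 1)/(7.04 + 1) = 6.04/8.04
RL = −20·log₁₀|Γ| = −20·log₁₀(0.751)

|Γ| ≈ 0.751; return loss ≈ 2.48 dB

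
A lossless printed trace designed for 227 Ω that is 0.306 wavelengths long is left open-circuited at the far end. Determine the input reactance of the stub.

X_in ≈ 83.3 Ω (inductive)

βl = 2π × 0.306 = 110°
tan(βl) = -2.72
For an open-circuited stub, Z_in = −jZ_0·cot(βl) = −jZ_0/tan(βl)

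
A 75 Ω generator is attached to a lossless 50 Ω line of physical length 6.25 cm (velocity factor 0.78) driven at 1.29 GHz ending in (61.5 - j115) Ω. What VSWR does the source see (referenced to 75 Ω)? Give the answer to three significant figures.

VSWR ≈ 5.99

λ = v/f = 0.78·c / 1.29 GHz = 0.181 m
βl = 2π·l/λ = 2π × 0.345 = 124°
tan(βl) = -1.48
Z_in = Z_0·(Z_L + jZ_0·tanβl)/(Z_0 + jZ_L·tanβl) = 21.6 + j62.3 Ω
Γ_s = (Z_in − Z_s)/(Z_in + Z_s) = (-53.4 + j62.3)/(96.6 + j62.3), |Γ_s| = 0.714
VSWR = (1 + |Γ_s|)/(1 − |Γ_s|)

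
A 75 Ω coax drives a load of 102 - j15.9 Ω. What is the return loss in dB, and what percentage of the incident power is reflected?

Γ = (27 − j15.9)/(177 − j15.9), |Γ| = 0.176
RL = −20·log₁₀(0.176) = 15.1 dB
P_refl/P_inc = |Γ|² = 0.0311

RL ≈ 15.1 dB; 3.11% of incident power reflected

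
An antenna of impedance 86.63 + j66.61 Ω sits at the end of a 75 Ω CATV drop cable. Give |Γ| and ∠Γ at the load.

Γ = (Z_L − Z_0)/(Z_L + Z_0) = (11.63 + j66.61)/(161.6 + j66.61)
|Γ| = 67.6/175 = 0.387

Γ ≈ 0.387 ∠ 57.7°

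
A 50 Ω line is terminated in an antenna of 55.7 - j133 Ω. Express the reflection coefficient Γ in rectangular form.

Γ = (Z_L − Z_0)/(Z_L + Z_0) = (5.7 − j133)/(105.7 − j133)

Γ ≈ 0.634 − j0.461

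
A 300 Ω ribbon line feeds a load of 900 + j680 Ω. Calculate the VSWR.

VSWR ≈ 4.84

Γ = (Z_L − Z_0)/(Z_L + Z_0) = (600 + j680)/(1200 + j680)
|Γ| = 907/1380 = 0.657
VSWR = (1 + |Γ|)/(1 − |Γ|) = 1.66/0.343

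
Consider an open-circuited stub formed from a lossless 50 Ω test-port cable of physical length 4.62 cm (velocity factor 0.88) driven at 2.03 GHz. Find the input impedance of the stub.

λ = v/f = 0.88·c / 2.03 GHz = 0.13 m
βl = 2π·l/λ = 2π × 0.355 = 128°
tan(βl) = -1.29
For an open-circuited stub, Z_in = −jZ_0·cot(βl) = −jZ_0/tan(βl)

Z_in ≈ +j38.9 Ω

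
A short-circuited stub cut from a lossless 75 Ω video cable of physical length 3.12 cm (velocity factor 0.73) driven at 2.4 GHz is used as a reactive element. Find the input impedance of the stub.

Z_in ≈ −j115 Ω

λ = v/f = 0.73·c / 2.4 GHz = 0.0912 m
βl = 2π·l/λ = 2π × 0.342 = 123°
tan(βl) = -1.53
For a short-circuited stub, Z_in = jZ_0·tan(βl)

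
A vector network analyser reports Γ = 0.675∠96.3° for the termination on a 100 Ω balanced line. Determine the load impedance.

Z_L ≈ 33.9 + j83.7 Ω

Z_L = Z_0·(1 + Γ)/(1 − Γ) = 100·(0.926 + j0.671)/(1.07 − j0.671)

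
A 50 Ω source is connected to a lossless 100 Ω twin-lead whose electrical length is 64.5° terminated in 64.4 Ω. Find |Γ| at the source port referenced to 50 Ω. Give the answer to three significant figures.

tan(βl) = 2.1
Z_in = Z_0·(Z_L + jZ_0·tanβl)/(Z_0 + jZ_L·tanβl) = 123 + j43.5 Ω
Γ_s = (Z_in − Z_s)/(Z_in + Z_s) = (73.1 + j43.5)/(173 + j43.5), |Γ_s| = 0.476

|Γ| ≈ 0.476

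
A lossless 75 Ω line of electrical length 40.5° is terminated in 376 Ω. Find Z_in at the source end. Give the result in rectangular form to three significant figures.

Z_in ≈ 33.6 − j80 Ω

tan(βl) = tan(40.5°) = 0.854
Z_in = Z_0·(Z_L + jZ_0·tanβl)/(Z_0 + jZ_L·tanβl)
     = 75·(376 + j64.1)/(75 + j321)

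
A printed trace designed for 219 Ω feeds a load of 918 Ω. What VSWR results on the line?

VSWR ≈ 4.19

Γ = (918 − 219)/(918 + 219) = 0.615
VSWR = (1 + 0.615)/(1 − 0.615)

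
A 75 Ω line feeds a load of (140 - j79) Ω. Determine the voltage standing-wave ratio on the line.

VSWR ≈ 2.61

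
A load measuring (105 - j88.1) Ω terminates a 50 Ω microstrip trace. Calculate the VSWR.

VSWR ≈ 3.79

Γ = (Z_L − Z_0)/(Z_L + Z_0) = (55 − j88.1)/(155 − j88.1)
|Γ| = 104/178 = 0.583
VSWR = (1 + |Γ|)/(1 − |Γ|) = 1.58/0.417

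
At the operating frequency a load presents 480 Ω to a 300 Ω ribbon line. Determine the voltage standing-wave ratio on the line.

For a purely resistive load, VSWR = R_L/Z_0 or Z_0/R_L (whichever > 1) = 480/300

VSWR ≈ 1.6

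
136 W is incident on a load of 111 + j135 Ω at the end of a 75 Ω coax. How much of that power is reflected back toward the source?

P_reflected ≈ 50.3 W

|Γ| = |(36 + j135)/(186 + j135)| = 0.608
|Γ|² = 0.37
P_refl = |Γ|²·P_inc = 50.3 W, P_del = (1 − |Γ|²)·P_inc = 85.7 W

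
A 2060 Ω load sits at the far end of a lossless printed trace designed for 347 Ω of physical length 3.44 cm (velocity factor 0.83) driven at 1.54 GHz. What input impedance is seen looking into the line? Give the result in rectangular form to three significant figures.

λ = v/f = 0.83·c / 1.54 GHz = 0.162 m
βl = 2π·l/λ = 2π × 0.213 = 76.6°
tan(βl) = tan(76.6°) = 4.19
Z_in = Z_0·(Z_L + jZ_0·tanβl)/(Z_0 + jZ_L·tanβl)
     = 347·(2060 + j1460)/(347 + j8640)

Z_in ≈ 61.7 − j80.2 Ω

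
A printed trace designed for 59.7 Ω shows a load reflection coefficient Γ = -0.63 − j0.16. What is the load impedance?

Z_L = Z_0·(1 + Γ)/(1 − Γ) = 59.7·(0.37 − j0.16)/(1.63 + j0.16)

Z_L ≈ 12.9 − j7.12 Ω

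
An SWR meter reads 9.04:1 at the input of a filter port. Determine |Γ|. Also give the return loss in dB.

|Γ| = (S − 1)/(S + 1) = (9.04 − 1)/(9.04 + 1) = 8.04/10
RL = −20·log₁₀|Γ| = −20·log₁₀(0.801)

|Γ| ≈ 0.801; return loss ≈ 1.93 dB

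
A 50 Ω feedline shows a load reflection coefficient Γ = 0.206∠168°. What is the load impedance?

Z_L ≈ 33.1 + j2.96 Ω

Z_L = Z_0·(1 + Γ)/(1 − Γ) = 50·(0.799 + j0.0428)/(1.2 − j0.0428)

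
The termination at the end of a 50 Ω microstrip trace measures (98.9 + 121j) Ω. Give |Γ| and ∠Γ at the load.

Γ = (Z_L − Z_0)/(Z_L + Z_0) = (48.9 + j121)/(148.9 + j121)
|Γ| = 131/192 = 0.68

Γ ≈ 0.68 ∠ 28.9°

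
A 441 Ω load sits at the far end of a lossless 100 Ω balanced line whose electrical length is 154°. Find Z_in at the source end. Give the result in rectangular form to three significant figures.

Z_in ≈ 97 + j160 Ω

tan(βl) = tan(154°) = -0.488
Z_in = Z_0·(Z_L + jZ_0·tanβl)/(Z_0 + jZ_L·tanβl)
     = 100·(441 − j48.8)/(100 − j215)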